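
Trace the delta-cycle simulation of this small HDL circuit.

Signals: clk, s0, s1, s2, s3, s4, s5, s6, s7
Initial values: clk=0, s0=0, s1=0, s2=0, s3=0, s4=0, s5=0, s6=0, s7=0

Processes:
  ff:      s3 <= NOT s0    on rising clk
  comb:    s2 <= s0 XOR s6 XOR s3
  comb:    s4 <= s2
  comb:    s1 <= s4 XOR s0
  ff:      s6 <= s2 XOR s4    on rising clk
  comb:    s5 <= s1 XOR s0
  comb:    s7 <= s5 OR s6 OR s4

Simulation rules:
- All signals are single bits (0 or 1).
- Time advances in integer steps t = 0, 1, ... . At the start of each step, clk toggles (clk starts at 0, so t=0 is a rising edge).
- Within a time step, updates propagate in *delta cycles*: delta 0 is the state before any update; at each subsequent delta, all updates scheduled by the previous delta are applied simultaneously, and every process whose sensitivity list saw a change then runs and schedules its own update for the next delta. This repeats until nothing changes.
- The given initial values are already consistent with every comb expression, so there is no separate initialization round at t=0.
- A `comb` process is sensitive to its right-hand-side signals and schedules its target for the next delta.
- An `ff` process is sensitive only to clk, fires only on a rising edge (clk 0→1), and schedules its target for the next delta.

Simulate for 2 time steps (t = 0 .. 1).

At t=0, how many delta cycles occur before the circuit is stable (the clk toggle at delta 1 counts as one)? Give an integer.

6

t=0 Δ0: s2=0 s0=0 s6=0 s1=0 clk=0 s4=0 s3=0 s7=0 s5=0
  Δ1: clk:0→1
  Δ2: s3:0→1
  Δ3: s2:0→1
  Δ4: s4:0→1
  Δ5: s1:0→1, s7:0→1
  Δ6: s5:0→1
  (6Δ to stable)
t=1 Δ0: s2=1 s0=0 s6=0 s1=1 clk=1 s4=1 s3=1 s7=1 s5=1
  Δ1: clk:1→0
  (1Δ to stable)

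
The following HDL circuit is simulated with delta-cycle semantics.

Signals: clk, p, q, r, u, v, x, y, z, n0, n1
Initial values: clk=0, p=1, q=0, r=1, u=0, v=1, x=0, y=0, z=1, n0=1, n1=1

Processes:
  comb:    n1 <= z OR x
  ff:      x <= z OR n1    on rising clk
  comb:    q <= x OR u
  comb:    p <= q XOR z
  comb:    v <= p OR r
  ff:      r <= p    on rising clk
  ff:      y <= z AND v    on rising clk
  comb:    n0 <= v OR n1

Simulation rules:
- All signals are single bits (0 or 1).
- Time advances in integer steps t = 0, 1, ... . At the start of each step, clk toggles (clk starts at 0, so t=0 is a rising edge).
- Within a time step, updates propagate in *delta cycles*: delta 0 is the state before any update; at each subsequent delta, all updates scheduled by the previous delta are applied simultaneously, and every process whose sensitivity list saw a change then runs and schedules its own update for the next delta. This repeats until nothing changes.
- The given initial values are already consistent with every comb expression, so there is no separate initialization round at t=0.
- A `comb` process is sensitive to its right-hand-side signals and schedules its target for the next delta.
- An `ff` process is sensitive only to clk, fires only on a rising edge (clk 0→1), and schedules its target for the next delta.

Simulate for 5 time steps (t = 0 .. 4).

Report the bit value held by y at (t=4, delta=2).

[bits: x,n0,r,p,clk,v,n1,u,q,z,y]
t=0: Δ0=01110110010 Δ1=01111110010 Δ2=11111110011 Δ3=11111110111 Δ4=11101110111 | 4Δ
t=1: Δ0=11101110111 Δ1=11100110111 | 1Δ
t=2: Δ0=11100110111 Δ1=11101110111 Δ2=11001110111 Δ3=11001010111 | 3Δ
t=3: Δ0=11001010111 Δ1=11000010111 | 1Δ
t=4: Δ0=11000010111 Δ1=11001010111 Δ2=11001010110 | 2Δ

0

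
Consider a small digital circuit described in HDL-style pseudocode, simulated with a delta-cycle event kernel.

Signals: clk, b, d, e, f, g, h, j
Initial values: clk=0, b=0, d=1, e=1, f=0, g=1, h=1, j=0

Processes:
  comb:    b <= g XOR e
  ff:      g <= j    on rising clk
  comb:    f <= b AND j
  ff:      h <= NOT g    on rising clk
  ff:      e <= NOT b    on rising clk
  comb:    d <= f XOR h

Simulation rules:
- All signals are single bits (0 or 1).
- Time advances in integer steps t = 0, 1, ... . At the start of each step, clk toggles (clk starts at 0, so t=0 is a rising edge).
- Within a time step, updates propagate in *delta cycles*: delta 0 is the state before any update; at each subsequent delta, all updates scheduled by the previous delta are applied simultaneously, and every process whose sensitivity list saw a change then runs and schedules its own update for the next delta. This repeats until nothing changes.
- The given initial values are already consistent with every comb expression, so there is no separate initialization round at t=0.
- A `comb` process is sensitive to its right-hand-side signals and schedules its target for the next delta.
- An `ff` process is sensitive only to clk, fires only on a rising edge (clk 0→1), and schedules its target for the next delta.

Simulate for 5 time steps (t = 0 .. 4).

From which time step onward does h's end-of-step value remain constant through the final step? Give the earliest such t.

[bits: clk,f,j,e,b,g,h,d]
t=0: Δ0=00010111 Δ1=10010111 Δ2=10010001 Δ3=10011000 | 3Δ
t=1: Δ0=10011000 Δ1=00011000 | 1Δ
t=2: Δ0=00011000 Δ1=10011000 Δ2=10001010 Δ3=10000011 | 3Δ
t=3: Δ0=10000011 Δ1=00000011 | 1Δ
t=4: Δ0=00000011 Δ1=10000011 Δ2=10010011 Δ3=10011011 | 3Δ

2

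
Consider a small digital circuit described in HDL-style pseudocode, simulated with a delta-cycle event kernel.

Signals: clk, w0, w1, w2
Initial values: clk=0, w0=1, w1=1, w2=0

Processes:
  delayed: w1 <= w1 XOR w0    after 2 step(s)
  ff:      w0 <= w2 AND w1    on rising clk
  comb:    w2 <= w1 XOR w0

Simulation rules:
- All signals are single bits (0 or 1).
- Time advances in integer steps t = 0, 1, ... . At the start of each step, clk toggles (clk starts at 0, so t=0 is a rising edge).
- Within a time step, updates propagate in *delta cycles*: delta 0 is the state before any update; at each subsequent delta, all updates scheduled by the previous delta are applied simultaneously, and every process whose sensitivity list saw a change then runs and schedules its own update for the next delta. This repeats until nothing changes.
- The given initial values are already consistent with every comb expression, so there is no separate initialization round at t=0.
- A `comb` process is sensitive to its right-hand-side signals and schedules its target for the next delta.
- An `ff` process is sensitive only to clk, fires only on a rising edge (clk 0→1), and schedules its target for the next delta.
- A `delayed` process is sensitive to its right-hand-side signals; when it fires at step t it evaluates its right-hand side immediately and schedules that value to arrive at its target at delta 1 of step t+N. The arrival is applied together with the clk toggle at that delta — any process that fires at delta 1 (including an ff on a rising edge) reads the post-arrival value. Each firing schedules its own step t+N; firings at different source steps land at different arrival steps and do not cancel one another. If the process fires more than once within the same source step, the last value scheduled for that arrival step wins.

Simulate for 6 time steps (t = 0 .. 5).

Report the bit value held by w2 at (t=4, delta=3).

0

t=0 Δ0: w2=0 w1=1 w0=1 clk=0
  Δ1: clk:0→1
  Δ2: w0:1→0
  Δ3: w2:0→1
  (3Δ to stable)
t=1 Δ0: w2=1 w1=1 w0=0 clk=1
  Δ1: clk:1→0
  (1Δ to stable)
t=2 Δ0: w2=1 w1=1 w0=0 clk=0
  Δ1: clk:0→1
  Δ2: w0:0→1
  Δ3: w2:1→0
  (3Δ to stable)
t=3 Δ0: w2=0 w1=1 w0=1 clk=1
  Δ1: clk:1→0
  (1Δ to stable)
t=4 Δ0: w2=0 w1=1 w0=1 clk=0
  Δ1: w1:1→0, clk:0→1
  Δ2: w2:0→1, w0:1→0
  Δ3: w2:1→0
  (3Δ to stable)
t=5 Δ0: w2=0 w1=0 w0=0 clk=1
  Δ1: clk:1→0
  (1Δ to stable)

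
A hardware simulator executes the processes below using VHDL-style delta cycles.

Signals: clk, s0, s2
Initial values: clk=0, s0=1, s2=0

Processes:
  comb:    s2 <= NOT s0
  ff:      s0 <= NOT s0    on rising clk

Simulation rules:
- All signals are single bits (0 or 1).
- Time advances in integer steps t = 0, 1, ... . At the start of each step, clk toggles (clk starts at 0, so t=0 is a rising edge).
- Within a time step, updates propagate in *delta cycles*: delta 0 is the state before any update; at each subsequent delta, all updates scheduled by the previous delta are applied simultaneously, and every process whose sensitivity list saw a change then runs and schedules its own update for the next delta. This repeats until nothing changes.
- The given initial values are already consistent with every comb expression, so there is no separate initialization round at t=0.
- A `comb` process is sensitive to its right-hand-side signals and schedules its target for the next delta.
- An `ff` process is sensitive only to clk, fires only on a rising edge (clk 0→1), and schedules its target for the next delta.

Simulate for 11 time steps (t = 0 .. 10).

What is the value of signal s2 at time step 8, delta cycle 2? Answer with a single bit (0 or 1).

0

t0.Δ0 s2=0 clk=0 s0=1
t0.Δ1 s2=0 clk=1 s0=1
t0.Δ2 s2=0 clk=1 s0=0
t0.Δ3 s2=1 clk=1 s0=0
t1.Δ0 s2=1 clk=1 s0=0
t1.Δ1 s2=1 clk=0 s0=0
t2.Δ0 s2=1 clk=0 s0=0
t2.Δ1 s2=1 clk=1 s0=0
t2.Δ2 s2=1 clk=1 s0=1
t2.Δ3 s2=0 clk=1 s0=1
t3.Δ0 s2=0 clk=1 s0=1
t3.Δ1 s2=0 clk=0 s0=1
t4.Δ0 s2=0 clk=0 s0=1
t4.Δ1 s2=0 clk=1 s0=1
t4.Δ2 s2=0 clk=1 s0=0
t4.Δ3 s2=1 clk=1 s0=0
t5.Δ0 s2=1 clk=1 s0=0
t5.Δ1 s2=1 clk=0 s0=0
t6.Δ0 s2=1 clk=0 s0=0
t6.Δ1 s2=1 clk=1 s0=0
t6.Δ2 s2=1 clk=1 s0=1
t6.Δ3 s2=0 clk=1 s0=1
t7.Δ0 s2=0 clk=1 s0=1
t7.Δ1 s2=0 clk=0 s0=1
t8.Δ0 s2=0 clk=0 s0=1
t8.Δ1 s2=0 clk=1 s0=1
t8.Δ2 s2=0 clk=1 s0=0
t8.Δ3 s2=1 clk=1 s0=0
t9.Δ0 s2=1 clk=1 s0=0
t9.Δ1 s2=1 clk=0 s0=0
t10.Δ0 s2=1 clk=0 s0=0
t10.Δ1 s2=1 clk=1 s0=0
t10.Δ2 s2=1 clk=1 s0=1
t10.Δ3 s2=0 clk=1 s0=1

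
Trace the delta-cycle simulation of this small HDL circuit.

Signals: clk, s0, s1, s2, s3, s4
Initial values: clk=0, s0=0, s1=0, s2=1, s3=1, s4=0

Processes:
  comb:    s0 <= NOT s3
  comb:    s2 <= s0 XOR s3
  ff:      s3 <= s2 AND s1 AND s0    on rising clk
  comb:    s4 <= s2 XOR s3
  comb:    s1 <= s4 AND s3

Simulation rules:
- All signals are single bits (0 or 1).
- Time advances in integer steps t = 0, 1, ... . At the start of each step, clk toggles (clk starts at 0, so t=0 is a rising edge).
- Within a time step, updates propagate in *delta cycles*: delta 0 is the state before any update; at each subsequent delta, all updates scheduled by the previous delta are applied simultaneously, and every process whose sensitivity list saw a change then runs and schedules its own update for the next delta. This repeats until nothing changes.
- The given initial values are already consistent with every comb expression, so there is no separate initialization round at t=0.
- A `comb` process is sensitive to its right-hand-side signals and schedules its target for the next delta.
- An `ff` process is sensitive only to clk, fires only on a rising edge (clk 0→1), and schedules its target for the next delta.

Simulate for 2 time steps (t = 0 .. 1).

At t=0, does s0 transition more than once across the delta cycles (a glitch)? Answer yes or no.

t=0 Δ0: s2=1 s0=0 s3=1 s4=0 clk=0 s1=0
  Δ1: clk:0→1
  Δ2: s3:1→0
  Δ3: s2:1→0, s0:0→1, s4:0→1
  Δ4: s2:0→1, s4:1→0
  Δ5: s4:0→1
  (5Δ to stable)
t=1 Δ0: s2=1 s0=1 s3=0 s4=1 clk=1 s1=0
  Δ1: clk:1→0
  (1Δ to stable)

no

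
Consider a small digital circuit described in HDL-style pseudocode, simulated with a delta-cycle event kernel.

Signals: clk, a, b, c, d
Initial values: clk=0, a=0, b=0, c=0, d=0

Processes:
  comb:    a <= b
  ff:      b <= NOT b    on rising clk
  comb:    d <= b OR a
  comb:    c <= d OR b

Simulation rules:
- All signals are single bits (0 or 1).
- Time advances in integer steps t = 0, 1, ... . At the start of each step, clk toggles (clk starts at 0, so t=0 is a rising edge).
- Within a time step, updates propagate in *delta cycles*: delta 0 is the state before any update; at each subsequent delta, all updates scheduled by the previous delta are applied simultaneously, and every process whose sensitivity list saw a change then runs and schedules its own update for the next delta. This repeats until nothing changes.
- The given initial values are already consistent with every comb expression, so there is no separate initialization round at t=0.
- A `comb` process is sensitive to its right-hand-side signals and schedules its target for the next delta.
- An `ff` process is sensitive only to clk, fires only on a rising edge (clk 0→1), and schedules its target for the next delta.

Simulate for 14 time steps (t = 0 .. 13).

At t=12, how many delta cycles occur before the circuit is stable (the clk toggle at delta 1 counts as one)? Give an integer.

3

t0.Δ0 a=0 clk=0 b=0 c=0 d=0
t0.Δ1 a=0 clk=1 b=0 c=0 d=0
t0.Δ2 a=0 clk=1 b=1 c=0 d=0
t0.Δ3 a=1 clk=1 b=1 c=1 d=1
t1.Δ0 a=1 clk=1 b=1 c=1 d=1
t1.Δ1 a=1 clk=0 b=1 c=1 d=1
t2.Δ0 a=1 clk=0 b=1 c=1 d=1
t2.Δ1 a=1 clk=1 b=1 c=1 d=1
t2.Δ2 a=1 clk=1 b=0 c=1 d=1
t2.Δ3 a=0 clk=1 b=0 c=1 d=1
t2.Δ4 a=0 clk=1 b=0 c=1 d=0
t2.Δ5 a=0 clk=1 b=0 c=0 d=0
t3.Δ0 a=0 clk=1 b=0 c=0 d=0
t3.Δ1 a=0 clk=0 b=0 c=0 d=0
t4.Δ0 a=0 clk=0 b=0 c=0 d=0
t4.Δ1 a=0 clk=1 b=0 c=0 d=0
t4.Δ2 a=0 clk=1 b=1 c=0 d=0
t4.Δ3 a=1 clk=1 b=1 c=1 d=1
t5.Δ0 a=1 clk=1 b=1 c=1 d=1
t5.Δ1 a=1 clk=0 b=1 c=1 d=1
t6.Δ0 a=1 clk=0 b=1 c=1 d=1
t6.Δ1 a=1 clk=1 b=1 c=1 d=1
t6.Δ2 a=1 clk=1 b=0 c=1 d=1
t6.Δ3 a=0 clk=1 b=0 c=1 d=1
t6.Δ4 a=0 clk=1 b=0 c=1 d=0
t6.Δ5 a=0 clk=1 b=0 c=0 d=0
t7.Δ0 a=0 clk=1 b=0 c=0 d=0
t7.Δ1 a=0 clk=0 b=0 c=0 d=0
t8.Δ0 a=0 clk=0 b=0 c=0 d=0
t8.Δ1 a=0 clk=1 b=0 c=0 d=0
t8.Δ2 a=0 clk=1 b=1 c=0 d=0
t8.Δ3 a=1 clk=1 b=1 c=1 d=1
t9.Δ0 a=1 clk=1 b=1 c=1 d=1
t9.Δ1 a=1 clk=0 b=1 c=1 d=1
t10.Δ0 a=1 clk=0 b=1 c=1 d=1
t10.Δ1 a=1 clk=1 b=1 c=1 d=1
t10.Δ2 a=1 clk=1 b=0 c=1 d=1
t10.Δ3 a=0 clk=1 b=0 c=1 d=1
t10.Δ4 a=0 clk=1 b=0 c=1 d=0
t10.Δ5 a=0 clk=1 b=0 c=0 d=0
t11.Δ0 a=0 clk=1 b=0 c=0 d=0
t11.Δ1 a=0 clk=0 b=0 c=0 d=0
t12.Δ0 a=0 clk=0 b=0 c=0 d=0
t12.Δ1 a=0 clk=1 b=0 c=0 d=0
t12.Δ2 a=0 clk=1 b=1 c=0 d=0
t12.Δ3 a=1 clk=1 b=1 c=1 d=1
t13.Δ0 a=1 clk=1 b=1 c=1 d=1
t13.Δ1 a=1 clk=0 b=1 c=1 d=1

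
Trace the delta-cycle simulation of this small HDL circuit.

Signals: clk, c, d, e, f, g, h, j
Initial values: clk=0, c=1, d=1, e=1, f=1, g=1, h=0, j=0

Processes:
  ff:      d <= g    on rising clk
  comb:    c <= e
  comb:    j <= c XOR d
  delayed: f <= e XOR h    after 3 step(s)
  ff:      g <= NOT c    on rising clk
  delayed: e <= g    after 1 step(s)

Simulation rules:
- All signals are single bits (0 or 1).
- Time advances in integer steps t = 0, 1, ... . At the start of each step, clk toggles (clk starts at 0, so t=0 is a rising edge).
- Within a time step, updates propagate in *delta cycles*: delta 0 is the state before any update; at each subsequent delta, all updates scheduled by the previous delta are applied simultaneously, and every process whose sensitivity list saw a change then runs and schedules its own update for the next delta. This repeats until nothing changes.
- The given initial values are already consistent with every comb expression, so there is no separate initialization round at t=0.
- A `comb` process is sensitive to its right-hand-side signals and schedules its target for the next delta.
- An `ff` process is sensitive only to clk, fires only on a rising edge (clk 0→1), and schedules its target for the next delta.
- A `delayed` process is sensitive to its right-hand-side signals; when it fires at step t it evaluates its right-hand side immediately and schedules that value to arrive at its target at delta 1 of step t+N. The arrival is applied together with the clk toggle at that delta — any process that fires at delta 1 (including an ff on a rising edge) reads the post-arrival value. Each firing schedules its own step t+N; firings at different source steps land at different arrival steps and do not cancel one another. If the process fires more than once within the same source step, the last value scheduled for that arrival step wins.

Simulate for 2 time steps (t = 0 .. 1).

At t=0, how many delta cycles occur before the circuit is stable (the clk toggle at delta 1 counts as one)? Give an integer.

[bits: f,h,clk,d,c,g,e,j]
t=0: Δ0=10011110 Δ1=10111110 Δ2=10111010 | 2Δ
t=1: Δ0=10111010 Δ1=10011000 Δ2=10010000 Δ3=10010001 | 3Δ

2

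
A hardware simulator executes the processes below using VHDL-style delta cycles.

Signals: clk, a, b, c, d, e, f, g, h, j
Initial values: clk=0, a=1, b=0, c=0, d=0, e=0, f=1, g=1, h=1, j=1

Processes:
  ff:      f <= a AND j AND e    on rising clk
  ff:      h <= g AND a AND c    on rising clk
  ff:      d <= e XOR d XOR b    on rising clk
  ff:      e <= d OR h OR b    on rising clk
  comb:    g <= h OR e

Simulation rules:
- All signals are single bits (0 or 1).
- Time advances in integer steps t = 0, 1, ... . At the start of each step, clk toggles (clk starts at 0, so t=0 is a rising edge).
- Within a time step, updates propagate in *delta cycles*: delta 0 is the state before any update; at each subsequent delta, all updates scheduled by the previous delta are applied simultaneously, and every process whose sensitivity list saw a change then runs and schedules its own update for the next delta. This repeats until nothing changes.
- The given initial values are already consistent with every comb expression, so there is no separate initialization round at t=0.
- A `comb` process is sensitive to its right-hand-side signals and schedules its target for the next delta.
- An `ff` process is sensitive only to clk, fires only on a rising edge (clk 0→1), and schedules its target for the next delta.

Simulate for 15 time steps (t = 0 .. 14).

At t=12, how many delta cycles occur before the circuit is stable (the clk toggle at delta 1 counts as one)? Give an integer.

2

t=0 Δ0: a=1 h=1 j=1 c=0 d=0 clk=0 b=0 g=1 f=1 e=0
  Δ1: clk:0→1
  Δ2: h:1→0, f:1→0, e:0→1
  (2Δ to stable)
t=1 Δ0: a=1 h=0 j=1 c=0 d=0 clk=1 b=0 g=1 f=0 e=1
  Δ1: clk:1→0
  (1Δ to stable)
t=2 Δ0: a=1 h=0 j=1 c=0 d=0 clk=0 b=0 g=1 f=0 e=1
  Δ1: clk:0→1
  Δ2: d:0→1, f:0→1, e:1→0
  Δ3: g:1→0
  (3Δ to stable)
t=3 Δ0: a=1 h=0 j=1 c=0 d=1 clk=1 b=0 g=0 f=1 e=0
  Δ1: clk:1→0
  (1Δ to stable)
t=4 Δ0: a=1 h=0 j=1 c=0 d=1 clk=0 b=0 g=0 f=1 e=0
  Δ1: clk:0→1
  Δ2: f:1→0, e:0→1
  Δ3: g:0→1
  (3Δ to stable)
t=5 Δ0: a=1 h=0 j=1 c=0 d=1 clk=1 b=0 g=1 f=0 e=1
  Δ1: clk:1→0
  (1Δ to stable)
t=6 Δ0: a=1 h=0 j=1 c=0 d=1 clk=0 b=0 g=1 f=0 e=1
  Δ1: clk:0→1
  Δ2: d:1→0, f:0→1
  (2Δ to stable)
t=7 Δ0: a=1 h=0 j=1 c=0 d=0 clk=1 b=0 g=1 f=1 e=1
  Δ1: clk:1→0
  (1Δ to stable)
t=8 Δ0: a=1 h=0 j=1 c=0 d=0 clk=0 b=0 g=1 f=1 e=1
  Δ1: clk:0→1
  Δ2: d:0→1, e:1→0
  Δ3: g:1→0
  (3Δ to stable)
t=9 Δ0: a=1 h=0 j=1 c=0 d=1 clk=1 b=0 g=0 f=1 e=0
  Δ1: clk:1→0
  (1Δ to stable)
t=10 Δ0: a=1 h=0 j=1 c=0 d=1 clk=0 b=0 g=0 f=1 e=0
  Δ1: clk:0→1
  Δ2: f:1→0, e:0→1
  Δ3: g:0→1
  (3Δ to stable)
t=11 Δ0: a=1 h=0 j=1 c=0 d=1 clk=1 b=0 g=1 f=0 e=1
  Δ1: clk:1→0
  (1Δ to stable)
t=12 Δ0: a=1 h=0 j=1 c=0 d=1 clk=0 b=0 g=1 f=0 e=1
  Δ1: clk:0→1
  Δ2: d:1→0, f:0→1
  (2Δ to stable)
t=13 Δ0: a=1 h=0 j=1 c=0 d=0 clk=1 b=0 g=1 f=1 e=1
  Δ1: clk:1→0
  (1Δ to stable)
t=14 Δ0: a=1 h=0 j=1 c=0 d=0 clk=0 b=0 g=1 f=1 e=1
  Δ1: clk:0→1
  Δ2: d:0→1, e:1→0
  Δ3: g:1→0
  (3Δ to stable)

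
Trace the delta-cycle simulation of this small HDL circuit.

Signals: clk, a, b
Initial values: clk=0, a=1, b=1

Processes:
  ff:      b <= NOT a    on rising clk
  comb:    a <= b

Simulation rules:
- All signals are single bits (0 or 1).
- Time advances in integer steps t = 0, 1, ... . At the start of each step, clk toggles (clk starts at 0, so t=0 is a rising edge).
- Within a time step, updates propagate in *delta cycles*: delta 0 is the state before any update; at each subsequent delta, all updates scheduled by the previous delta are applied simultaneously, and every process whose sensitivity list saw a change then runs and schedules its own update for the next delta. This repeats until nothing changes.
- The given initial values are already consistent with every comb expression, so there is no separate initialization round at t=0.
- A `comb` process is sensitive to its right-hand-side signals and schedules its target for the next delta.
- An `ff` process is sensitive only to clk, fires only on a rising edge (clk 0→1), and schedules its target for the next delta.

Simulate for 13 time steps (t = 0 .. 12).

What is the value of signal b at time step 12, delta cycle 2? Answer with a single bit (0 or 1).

t0.Δ0 clk=0 a=1 b=1
t0.Δ1 clk=1 a=1 b=1
t0.Δ2 clk=1 a=1 b=0
t0.Δ3 clk=1 a=0 b=0
t1.Δ0 clk=1 a=0 b=0
t1.Δ1 clk=0 a=0 b=0
t2.Δ0 clk=0 a=0 b=0
t2.Δ1 clk=1 a=0 b=0
t2.Δ2 clk=1 a=0 b=1
t2.Δ3 clk=1 a=1 b=1
t3.Δ0 clk=1 a=1 b=1
t3.Δ1 clk=0 a=1 b=1
t4.Δ0 clk=0 a=1 b=1
t4.Δ1 clk=1 a=1 b=1
t4.Δ2 clk=1 a=1 b=0
t4.Δ3 clk=1 a=0 b=0
t5.Δ0 clk=1 a=0 b=0
t5.Δ1 clk=0 a=0 b=0
t6.Δ0 clk=0 a=0 b=0
t6.Δ1 clk=1 a=0 b=0
t6.Δ2 clk=1 a=0 b=1
t6.Δ3 clk=1 a=1 b=1
t7.Δ0 clk=1 a=1 b=1
t7.Δ1 clk=0 a=1 b=1
t8.Δ0 clk=0 a=1 b=1
t8.Δ1 clk=1 a=1 b=1
t8.Δ2 clk=1 a=1 b=0
t8.Δ3 clk=1 a=0 b=0
t9.Δ0 clk=1 a=0 b=0
t9.Δ1 clk=0 a=0 b=0
t10.Δ0 clk=0 a=0 b=0
t10.Δ1 clk=1 a=0 b=0
t10.Δ2 clk=1 a=0 b=1
t10.Δ3 clk=1 a=1 b=1
t11.Δ0 clk=1 a=1 b=1
t11.Δ1 clk=0 a=1 b=1
t12.Δ0 clk=0 a=1 b=1
t12.Δ1 clk=1 a=1 b=1
t12.Δ2 clk=1 a=1 b=0
t12.Δ3 clk=1 a=0 b=0

0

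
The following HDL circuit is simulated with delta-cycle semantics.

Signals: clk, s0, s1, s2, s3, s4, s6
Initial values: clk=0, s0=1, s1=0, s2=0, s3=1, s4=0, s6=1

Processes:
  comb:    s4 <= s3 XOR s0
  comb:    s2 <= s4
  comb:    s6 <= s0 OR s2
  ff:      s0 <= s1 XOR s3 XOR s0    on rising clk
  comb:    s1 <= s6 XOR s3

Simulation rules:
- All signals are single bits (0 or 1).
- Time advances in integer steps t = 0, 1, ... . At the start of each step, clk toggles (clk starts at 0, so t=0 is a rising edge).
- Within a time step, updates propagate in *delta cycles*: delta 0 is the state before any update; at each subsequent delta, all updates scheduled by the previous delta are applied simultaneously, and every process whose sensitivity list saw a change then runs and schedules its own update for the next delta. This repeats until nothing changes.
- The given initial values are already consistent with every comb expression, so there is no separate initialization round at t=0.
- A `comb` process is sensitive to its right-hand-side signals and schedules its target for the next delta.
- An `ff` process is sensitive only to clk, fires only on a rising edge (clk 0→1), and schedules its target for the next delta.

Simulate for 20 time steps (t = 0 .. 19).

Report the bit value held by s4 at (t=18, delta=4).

0

t=0 Δ0: s6=1 s2=0 clk=0 s3=1 s1=0 s0=1 s4=0
  Δ1: clk:0→1
  Δ2: s0:1→0
  Δ3: s6:1→0, s4:0→1
  Δ4: s2:0→1, s1:0→1
  Δ5: s6:0→1
  Δ6: s1:1→0
  (6Δ to stable)
t=1 Δ0: s6=1 s2=1 clk=1 s3=1 s1=0 s0=0 s4=1
  Δ1: clk:1→0
  (1Δ to stable)
t=2 Δ0: s6=1 s2=1 clk=0 s3=1 s1=0 s0=0 s4=1
  Δ1: clk:0→1
  Δ2: s0:0→1
  Δ3: s4:1→0
  Δ4: s2:1→0
  (4Δ to stable)
t=3 Δ0: s6=1 s2=0 clk=1 s3=1 s1=0 s0=1 s4=0
  Δ1: clk:1→0
  (1Δ to stable)
t=4 Δ0: s6=1 s2=0 clk=0 s3=1 s1=0 s0=1 s4=0
  Δ1: clk:0→1
  Δ2: s0:1→0
  Δ3: s6:1→0, s4:0→1
  Δ4: s2:0→1, s1:0→1
  Δ5: s6:0→1
  Δ6: s1:1→0
  (6Δ to stable)
t=5 Δ0: s6=1 s2=1 clk=1 s3=1 s1=0 s0=0 s4=1
  Δ1: clk:1→0
  (1Δ to stable)
t=6 Δ0: s6=1 s2=1 clk=0 s3=1 s1=0 s0=0 s4=1
  Δ1: clk:0→1
  Δ2: s0:0→1
  Δ3: s4:1→0
  Δ4: s2:1→0
  (4Δ to stable)
t=7 Δ0: s6=1 s2=0 clk=1 s3=1 s1=0 s0=1 s4=0
  Δ1: clk:1→0
  (1Δ to stable)
t=8 Δ0: s6=1 s2=0 clk=0 s3=1 s1=0 s0=1 s4=0
  Δ1: clk:0→1
  Δ2: s0:1→0
  Δ3: s6:1→0, s4:0→1
  Δ4: s2:0→1, s1:0→1
  Δ5: s6:0→1
  Δ6: s1:1→0
  (6Δ to stable)
t=9 Δ0: s6=1 s2=1 clk=1 s3=1 s1=0 s0=0 s4=1
  Δ1: clk:1→0
  (1Δ to stable)
t=10 Δ0: s6=1 s2=1 clk=0 s3=1 s1=0 s0=0 s4=1
  Δ1: clk:0→1
  Δ2: s0:0→1
  Δ3: s4:1→0
  Δ4: s2:1→0
  (4Δ to stable)
t=11 Δ0: s6=1 s2=0 clk=1 s3=1 s1=0 s0=1 s4=0
  Δ1: clk:1→0
  (1Δ to stable)
t=12 Δ0: s6=1 s2=0 clk=0 s3=1 s1=0 s0=1 s4=0
  Δ1: clk:0→1
  Δ2: s0:1→0
  Δ3: s6:1→0, s4:0→1
  Δ4: s2:0→1, s1:0→1
  Δ5: s6:0→1
  Δ6: s1:1→0
  (6Δ to stable)
t=13 Δ0: s6=1 s2=1 clk=1 s3=1 s1=0 s0=0 s4=1
  Δ1: clk:1→0
  (1Δ to stable)
t=14 Δ0: s6=1 s2=1 clk=0 s3=1 s1=0 s0=0 s4=1
  Δ1: clk:0→1
  Δ2: s0:0→1
  Δ3: s4:1→0
  Δ4: s2:1→0
  (4Δ to stable)
t=15 Δ0: s6=1 s2=0 clk=1 s3=1 s1=0 s0=1 s4=0
  Δ1: clk:1→0
  (1Δ to stable)
t=16 Δ0: s6=1 s2=0 clk=0 s3=1 s1=0 s0=1 s4=0
  Δ1: clk:0→1
  Δ2: s0:1→0
  Δ3: s6:1→0, s4:0→1
  Δ4: s2:0→1, s1:0→1
  Δ5: s6:0→1
  Δ6: s1:1→0
  (6Δ to stable)
t=17 Δ0: s6=1 s2=1 clk=1 s3=1 s1=0 s0=0 s4=1
  Δ1: clk:1→0
  (1Δ to stable)
t=18 Δ0: s6=1 s2=1 clk=0 s3=1 s1=0 s0=0 s4=1
  Δ1: clk:0→1
  Δ2: s0:0→1
  Δ3: s4:1→0
  Δ4: s2:1→0
  (4Δ to stable)
t=19 Δ0: s6=1 s2=0 clk=1 s3=1 s1=0 s0=1 s4=0
  Δ1: clk:1→0
  (1Δ to stable)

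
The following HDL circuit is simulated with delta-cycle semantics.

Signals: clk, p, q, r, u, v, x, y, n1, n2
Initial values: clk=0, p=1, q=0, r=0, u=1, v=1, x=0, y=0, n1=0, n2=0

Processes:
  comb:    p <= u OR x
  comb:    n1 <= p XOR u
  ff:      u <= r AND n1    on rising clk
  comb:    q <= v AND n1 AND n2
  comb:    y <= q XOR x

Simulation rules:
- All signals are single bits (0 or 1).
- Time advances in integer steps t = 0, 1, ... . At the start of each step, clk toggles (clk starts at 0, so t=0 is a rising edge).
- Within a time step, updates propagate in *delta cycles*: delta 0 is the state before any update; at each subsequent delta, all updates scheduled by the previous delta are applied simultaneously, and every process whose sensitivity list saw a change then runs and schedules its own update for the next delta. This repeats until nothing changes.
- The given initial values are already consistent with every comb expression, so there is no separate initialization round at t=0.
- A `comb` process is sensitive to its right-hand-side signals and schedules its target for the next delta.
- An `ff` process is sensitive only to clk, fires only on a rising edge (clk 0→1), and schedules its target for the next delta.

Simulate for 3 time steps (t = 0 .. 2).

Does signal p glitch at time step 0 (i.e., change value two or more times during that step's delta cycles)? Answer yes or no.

t0.Δ0 x=0 r=0 n2=0 y=0 v=1 n1=0 p=1 u=1 q=0 clk=0
t0.Δ1 x=0 r=0 n2=0 y=0 v=1 n1=0 p=1 u=1 q=0 clk=1
t0.Δ2 x=0 r=0 n2=0 y=0 v=1 n1=0 p=1 u=0 q=0 clk=1
t0.Δ3 x=0 r=0 n2=0 y=0 v=1 n1=1 p=0 u=0 q=0 clk=1
t0.Δ4 x=0 r=0 n2=0 y=0 v=1 n1=0 p=0 u=0 q=0 clk=1
t1.Δ0 x=0 r=0 n2=0 y=0 v=1 n1=0 p=0 u=0 q=0 clk=1
t1.Δ1 x=0 r=0 n2=0 y=0 v=1 n1=0 p=0 u=0 q=0 clk=0
t2.Δ0 x=0 r=0 n2=0 y=0 v=1 n1=0 p=0 u=0 q=0 clk=0
t2.Δ1 x=0 r=0 n2=0 y=0 v=1 n1=0 p=0 u=0 q=0 clk=1

no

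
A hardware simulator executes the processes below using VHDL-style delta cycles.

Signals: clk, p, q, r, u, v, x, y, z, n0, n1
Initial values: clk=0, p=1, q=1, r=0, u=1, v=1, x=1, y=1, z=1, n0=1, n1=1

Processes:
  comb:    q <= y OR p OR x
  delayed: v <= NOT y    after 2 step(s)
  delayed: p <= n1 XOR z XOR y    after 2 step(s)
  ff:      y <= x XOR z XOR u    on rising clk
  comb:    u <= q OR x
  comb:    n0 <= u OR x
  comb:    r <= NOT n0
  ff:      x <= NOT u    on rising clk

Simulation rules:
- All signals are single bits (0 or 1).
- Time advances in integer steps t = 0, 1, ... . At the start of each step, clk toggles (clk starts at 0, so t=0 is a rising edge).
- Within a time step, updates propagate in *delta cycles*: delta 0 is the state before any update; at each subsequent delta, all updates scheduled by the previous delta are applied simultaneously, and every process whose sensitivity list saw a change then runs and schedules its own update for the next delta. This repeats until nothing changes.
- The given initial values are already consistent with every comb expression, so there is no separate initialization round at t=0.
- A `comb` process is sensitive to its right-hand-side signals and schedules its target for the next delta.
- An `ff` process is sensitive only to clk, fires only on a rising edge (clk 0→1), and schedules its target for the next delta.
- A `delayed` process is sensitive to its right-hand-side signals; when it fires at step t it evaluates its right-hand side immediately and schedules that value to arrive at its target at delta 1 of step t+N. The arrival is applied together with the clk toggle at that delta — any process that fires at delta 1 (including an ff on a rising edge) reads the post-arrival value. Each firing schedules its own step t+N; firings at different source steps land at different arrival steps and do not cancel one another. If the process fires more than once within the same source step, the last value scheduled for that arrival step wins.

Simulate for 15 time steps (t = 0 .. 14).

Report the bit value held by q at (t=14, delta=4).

1

t=0 Δ0: clk=0 n0=1 y=1 z=1 p=1 u=1 x=1 n1=1 r=0 v=1 q=1
  Δ1: clk:0→1
  Δ2: x:1→0
  (2Δ to stable)
t=1 Δ0: clk=1 n0=1 y=1 z=1 p=1 u=1 x=0 n1=1 r=0 v=1 q=1
  Δ1: clk:1→0
  (1Δ to stable)
t=2 Δ0: clk=0 n0=1 y=1 z=1 p=1 u=1 x=0 n1=1 r=0 v=1 q=1
  Δ1: clk:0→1
  Δ2: y:1→0
  (2Δ to stable)
t=3 Δ0: clk=1 n0=1 y=0 z=1 p=1 u=1 x=0 n1=1 r=0 v=1 q=1
  Δ1: clk:1→0
  (1Δ to stable)
t=4 Δ0: clk=0 n0=1 y=0 z=1 p=1 u=1 x=0 n1=1 r=0 v=1 q=1
  Δ1: clk:0→1, p:1→0
  Δ2: q:1→0
  Δ3: u:1→0
  Δ4: n0:1→0
  Δ5: r:0→1
  (5Δ to stable)
t=5 Δ0: clk=1 n0=0 y=0 z=1 p=0 u=0 x=0 n1=1 r=1 v=1 q=0
  Δ1: clk:1→0
  (1Δ to stable)
t=6 Δ0: clk=0 n0=0 y=0 z=1 p=0 u=0 x=0 n1=1 r=1 v=1 q=0
  Δ1: clk:0→1
  Δ2: y:0→1, x:0→1
  Δ3: n0:0→1, u:0→1, q:0→1
  Δ4: r:1→0
  (4Δ to stable)
t=7 Δ0: clk=1 n0=1 y=1 z=1 p=0 u=1 x=1 n1=1 r=0 v=1 q=1
  Δ1: clk:1→0
  (1Δ to stable)
t=8 Δ0: clk=0 n0=1 y=1 z=1 p=0 u=1 x=1 n1=1 r=0 v=1 q=1
  Δ1: clk:0→1, p:0→1, v:1→0
  Δ2: x:1→0
  (2Δ to stable)
t=9 Δ0: clk=1 n0=1 y=1 z=1 p=1 u=1 x=0 n1=1 r=0 v=0 q=1
  Δ1: clk:1→0
  (1Δ to stable)
t=10 Δ0: clk=0 n0=1 y=1 z=1 p=1 u=1 x=0 n1=1 r=0 v=0 q=1
  Δ1: clk:0→1
  Δ2: y:1→0
  (2Δ to stable)
t=11 Δ0: clk=1 n0=1 y=0 z=1 p=1 u=1 x=0 n1=1 r=0 v=0 q=1
  Δ1: clk:1→0
  (1Δ to stable)
t=12 Δ0: clk=0 n0=1 y=0 z=1 p=1 u=1 x=0 n1=1 r=0 v=0 q=1
  Δ1: clk:0→1, p:1→0, v:0→1
  Δ2: q:1→0
  Δ3: u:1→0
  Δ4: n0:1→0
  Δ5: r:0→1
  (5Δ to stable)
t=13 Δ0: clk=1 n0=0 y=0 z=1 p=0 u=0 x=0 n1=1 r=1 v=1 q=0
  Δ1: clk:1→0
  (1Δ to stable)
t=14 Δ0: clk=0 n0=0 y=0 z=1 p=0 u=0 x=0 n1=1 r=1 v=1 q=0
  Δ1: clk:0→1
  Δ2: y:0→1, x:0→1
  Δ3: n0:0→1, u:0→1, q:0→1
  Δ4: r:1→0
  (4Δ to stable)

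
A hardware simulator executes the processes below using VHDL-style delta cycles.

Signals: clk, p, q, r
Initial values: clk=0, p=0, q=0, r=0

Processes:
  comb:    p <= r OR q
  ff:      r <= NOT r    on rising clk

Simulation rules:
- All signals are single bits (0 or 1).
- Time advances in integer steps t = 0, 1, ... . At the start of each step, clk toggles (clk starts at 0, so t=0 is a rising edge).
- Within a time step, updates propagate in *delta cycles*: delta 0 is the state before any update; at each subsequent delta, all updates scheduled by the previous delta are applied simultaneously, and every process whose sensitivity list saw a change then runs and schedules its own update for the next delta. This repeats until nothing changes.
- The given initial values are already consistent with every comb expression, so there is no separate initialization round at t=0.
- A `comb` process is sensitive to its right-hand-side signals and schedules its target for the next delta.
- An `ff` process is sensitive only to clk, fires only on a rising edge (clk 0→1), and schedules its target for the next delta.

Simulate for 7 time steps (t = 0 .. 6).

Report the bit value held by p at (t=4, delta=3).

1

t=0 Δ0: q=0 r=0 p=0 clk=0
  Δ1: clk:0→1
  Δ2: r:0→1
  Δ3: p:0→1
  (3Δ to stable)
t=1 Δ0: q=0 r=1 p=1 clk=1
  Δ1: clk:1→0
  (1Δ to stable)
t=2 Δ0: q=0 r=1 p=1 clk=0
  Δ1: clk:0→1
  Δ2: r:1→0
  Δ3: p:1→0
  (3Δ to stable)
t=3 Δ0: q=0 r=0 p=0 clk=1
  Δ1: clk:1→0
  (1Δ to stable)
t=4 Δ0: q=0 r=0 p=0 clk=0
  Δ1: clk:0→1
  Δ2: r:0→1
  Δ3: p:0→1
  (3Δ to stable)
t=5 Δ0: q=0 r=1 p=1 clk=1
  Δ1: clk:1→0
  (1Δ to stable)
t=6 Δ0: q=0 r=1 p=1 clk=0
  Δ1: clk:0→1
  Δ2: r:1→0
  Δ3: p:1→0
  (3Δ to stable)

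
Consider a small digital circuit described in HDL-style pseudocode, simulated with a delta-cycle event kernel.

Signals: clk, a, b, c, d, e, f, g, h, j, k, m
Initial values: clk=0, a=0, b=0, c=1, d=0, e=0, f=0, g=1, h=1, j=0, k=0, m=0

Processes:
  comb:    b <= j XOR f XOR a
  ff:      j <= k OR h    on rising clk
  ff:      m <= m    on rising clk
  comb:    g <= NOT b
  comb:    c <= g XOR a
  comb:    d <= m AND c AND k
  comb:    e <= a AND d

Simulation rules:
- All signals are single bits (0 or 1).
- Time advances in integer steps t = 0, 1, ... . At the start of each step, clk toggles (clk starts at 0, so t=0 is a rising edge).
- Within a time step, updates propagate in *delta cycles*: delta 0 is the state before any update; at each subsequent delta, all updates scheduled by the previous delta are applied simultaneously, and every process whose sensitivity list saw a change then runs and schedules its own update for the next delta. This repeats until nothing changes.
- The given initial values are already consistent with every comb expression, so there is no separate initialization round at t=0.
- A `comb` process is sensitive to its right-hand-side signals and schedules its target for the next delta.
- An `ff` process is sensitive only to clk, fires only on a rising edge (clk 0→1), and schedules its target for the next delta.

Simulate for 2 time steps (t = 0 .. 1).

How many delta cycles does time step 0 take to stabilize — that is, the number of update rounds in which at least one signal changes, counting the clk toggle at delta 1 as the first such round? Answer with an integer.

t0.Δ0 e=0 c=1 k=0 g=1 clk=0 m=0 b=0 h=1 d=0 f=0 a=0 j=0
t0.Δ1 e=0 c=1 k=0 g=1 clk=1 m=0 b=0 h=1 d=0 f=0 a=0 j=0
t0.Δ2 e=0 c=1 k=0 g=1 clk=1 m=0 b=0 h=1 d=0 f=0 a=0 j=1
t0.Δ3 e=0 c=1 k=0 g=1 clk=1 m=0 b=1 h=1 d=0 f=0 a=0 j=1
t0.Δ4 e=0 c=1 k=0 g=0 clk=1 m=0 b=1 h=1 d=0 f=0 a=0 j=1
t0.Δ5 e=0 c=0 k=0 g=0 clk=1 m=0 b=1 h=1 d=0 f=0 a=0 j=1
t1.Δ0 e=0 c=0 k=0 g=0 clk=1 m=0 b=1 h=1 d=0 f=0 a=0 j=1
t1.Δ1 e=0 c=0 k=0 g=0 clk=0 m=0 b=1 h=1 d=0 f=0 a=0 j=1

5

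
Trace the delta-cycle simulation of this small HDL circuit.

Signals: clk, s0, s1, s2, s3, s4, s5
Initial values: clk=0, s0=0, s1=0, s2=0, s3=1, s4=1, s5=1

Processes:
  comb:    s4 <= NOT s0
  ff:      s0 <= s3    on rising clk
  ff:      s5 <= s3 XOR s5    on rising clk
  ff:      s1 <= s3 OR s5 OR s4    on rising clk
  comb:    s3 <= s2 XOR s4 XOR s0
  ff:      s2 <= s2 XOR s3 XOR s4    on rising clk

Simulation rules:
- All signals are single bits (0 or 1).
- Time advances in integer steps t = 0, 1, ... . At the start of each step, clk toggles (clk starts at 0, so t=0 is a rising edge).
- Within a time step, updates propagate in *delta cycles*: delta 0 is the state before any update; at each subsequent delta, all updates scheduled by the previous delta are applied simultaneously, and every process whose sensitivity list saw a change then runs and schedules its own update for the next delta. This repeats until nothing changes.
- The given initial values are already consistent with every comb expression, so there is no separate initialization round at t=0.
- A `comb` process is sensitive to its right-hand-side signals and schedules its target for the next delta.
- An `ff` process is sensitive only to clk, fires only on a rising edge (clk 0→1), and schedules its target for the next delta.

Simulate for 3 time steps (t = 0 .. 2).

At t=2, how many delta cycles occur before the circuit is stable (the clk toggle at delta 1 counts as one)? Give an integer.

t=0 Δ0: s5=1 s2=0 clk=0 s1=0 s3=1 s4=1 s0=0
  Δ1: clk:0→1
  Δ2: s5:1→0, s1:0→1, s0:0→1
  Δ3: s3:1→0, s4:1→0
  Δ4: s3:0→1
  (4Δ to stable)
t=1 Δ0: s5=0 s2=0 clk=1 s1=1 s3=1 s4=0 s0=1
  Δ1: clk:1→0
  (1Δ to stable)
t=2 Δ0: s5=0 s2=0 clk=0 s1=1 s3=1 s4=0 s0=1
  Δ1: clk:0→1
  Δ2: s5:0→1, s2:0→1
  Δ3: s3:1→0
  (3Δ to stable)

3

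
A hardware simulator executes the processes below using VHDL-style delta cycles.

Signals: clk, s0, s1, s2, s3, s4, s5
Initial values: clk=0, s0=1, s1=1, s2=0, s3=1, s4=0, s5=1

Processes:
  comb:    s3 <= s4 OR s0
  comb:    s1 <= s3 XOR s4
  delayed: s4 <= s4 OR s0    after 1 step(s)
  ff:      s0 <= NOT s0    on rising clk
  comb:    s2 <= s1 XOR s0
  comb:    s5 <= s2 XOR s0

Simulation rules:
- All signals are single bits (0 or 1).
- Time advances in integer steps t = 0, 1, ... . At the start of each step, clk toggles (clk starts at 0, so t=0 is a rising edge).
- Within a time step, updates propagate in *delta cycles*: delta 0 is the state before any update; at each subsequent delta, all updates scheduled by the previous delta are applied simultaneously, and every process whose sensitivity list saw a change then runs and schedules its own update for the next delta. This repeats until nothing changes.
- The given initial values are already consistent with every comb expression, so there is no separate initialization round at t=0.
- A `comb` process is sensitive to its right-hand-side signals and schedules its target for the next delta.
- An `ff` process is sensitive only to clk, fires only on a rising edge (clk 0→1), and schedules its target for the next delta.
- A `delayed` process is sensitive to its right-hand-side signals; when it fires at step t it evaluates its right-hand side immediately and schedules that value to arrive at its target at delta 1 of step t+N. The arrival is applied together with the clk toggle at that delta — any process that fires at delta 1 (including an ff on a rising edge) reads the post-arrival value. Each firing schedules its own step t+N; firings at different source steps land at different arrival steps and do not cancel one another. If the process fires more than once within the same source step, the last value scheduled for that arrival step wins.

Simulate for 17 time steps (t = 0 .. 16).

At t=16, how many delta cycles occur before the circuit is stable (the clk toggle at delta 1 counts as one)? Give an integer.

4

t=0 Δ0: clk=0 s5=1 s3=1 s0=1 s4=0 s1=1 s2=0
  Δ1: clk:0→1
  Δ2: s0:1→0
  Δ3: s5:1→0, s3:1→0, s2:0→1
  Δ4: s5:0→1, s1:1→0
  Δ5: s2:1→0
  Δ6: s5:1→0
  (6Δ to stable)
t=1 Δ0: clk=1 s5=0 s3=0 s0=0 s4=0 s1=0 s2=0
  Δ1: clk:1→0
  (1Δ to stable)
t=2 Δ0: clk=0 s5=0 s3=0 s0=0 s4=0 s1=0 s2=0
  Δ1: clk:0→1
  Δ2: s0:0→1
  Δ3: s5:0→1, s3:0→1, s2:0→1
  Δ4: s5:1→0, s1:0→1
  Δ5: s2:1→0
  Δ6: s5:0→1
  (6Δ to stable)
t=3 Δ0: clk=1 s5=1 s3=1 s0=1 s4=0 s1=1 s2=0
  Δ1: clk:1→0, s4:0→1
  Δ2: s1:1→0
  Δ3: s2:0→1
  Δ4: s5:1→0
  (4Δ to stable)
t=4 Δ0: clk=0 s5=0 s3=1 s0=1 s4=1 s1=0 s2=1
  Δ1: clk:0→1
  Δ2: s0:1→0
  Δ3: s5:0→1, s2:1→0
  Δ4: s5:1→0
  (4Δ to stable)
t=5 Δ0: clk=1 s5=0 s3=1 s0=0 s4=1 s1=0 s2=0
  Δ1: clk:1→0
  (1Δ to stable)
t=6 Δ0: clk=0 s5=0 s3=1 s0=0 s4=1 s1=0 s2=0
  Δ1: clk:0→1
  Δ2: s0:0→1
  Δ3: s5:0→1, s2:0→1
  Δ4: s5:1→0
  (4Δ to stable)
t=7 Δ0: clk=1 s5=0 s3=1 s0=1 s4=1 s1=0 s2=1
  Δ1: clk:1→0
  (1Δ to stable)
t=8 Δ0: clk=0 s5=0 s3=1 s0=1 s4=1 s1=0 s2=1
  Δ1: clk:0→1
  Δ2: s0:1→0
  Δ3: s5:0→1, s2:1→0
  Δ4: s5:1→0
  (4Δ to stable)
t=9 Δ0: clk=1 s5=0 s3=1 s0=0 s4=1 s1=0 s2=0
  Δ1: clk:1→0
  (1Δ to stable)
t=10 Δ0: clk=0 s5=0 s3=1 s0=0 s4=1 s1=0 s2=0
  Δ1: clk:0→1
  Δ2: s0:0→1
  Δ3: s5:0→1, s2:0→1
  Δ4: s5:1→0
  (4Δ to stable)
t=11 Δ0: clk=1 s5=0 s3=1 s0=1 s4=1 s1=0 s2=1
  Δ1: clk:1→0
  (1Δ to stable)
t=12 Δ0: clk=0 s5=0 s3=1 s0=1 s4=1 s1=0 s2=1
  Δ1: clk:0→1
  Δ2: s0:1→0
  Δ3: s5:0→1, s2:1→0
  Δ4: s5:1→0
  (4Δ to stable)
t=13 Δ0: clk=1 s5=0 s3=1 s0=0 s4=1 s1=0 s2=0
  Δ1: clk:1→0
  (1Δ to stable)
t=14 Δ0: clk=0 s5=0 s3=1 s0=0 s4=1 s1=0 s2=0
  Δ1: clk:0→1
  Δ2: s0:0→1
  Δ3: s5:0→1, s2:0→1
  Δ4: s5:1→0
  (4Δ to stable)
t=15 Δ0: clk=1 s5=0 s3=1 s0=1 s4=1 s1=0 s2=1
  Δ1: clk:1→0
  (1Δ to stable)
t=16 Δ0: clk=0 s5=0 s3=1 s0=1 s4=1 s1=0 s2=1
  Δ1: clk:0→1
  Δ2: s0:1→0
  Δ3: s5:0→1, s2:1→0
  Δ4: s5:1→0
  (4Δ to stable)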